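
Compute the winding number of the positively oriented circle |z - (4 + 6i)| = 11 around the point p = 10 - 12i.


Step 1: Center c = (4, 6), radius = 11
Step 2: |p - c|^2 = 6^2 + (-18)^2 = 360
Step 3: r^2 = 121
Step 4: |p-c| > r so winding number = 0

0


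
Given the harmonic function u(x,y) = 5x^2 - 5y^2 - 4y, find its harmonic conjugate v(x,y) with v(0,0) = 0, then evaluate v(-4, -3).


Step 1: v_x = -u_y = 10y + 4
Step 2: v_y = u_x = 10x + 0
Step 3: v = 10xy + 4x + C
Step 4: v(0,0) = 0 => C = 0
Step 5: v(-4, -3) = 104

104


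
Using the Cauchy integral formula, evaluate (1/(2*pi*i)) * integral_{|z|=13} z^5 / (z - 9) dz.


Step 1: f(z) = z^5, a = 9 is inside |z| = 13
Step 2: By Cauchy integral formula: (1/(2pi*i)) * integral = f(a)
Step 3: f(9) = 9^5 = 59049

59049


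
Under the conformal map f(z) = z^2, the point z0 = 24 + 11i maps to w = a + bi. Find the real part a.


Step 1: z0 = 24 + 11i
Step 2: z0^2 = 24^2 - 11^2 + 528i
Step 3: real part = 576 - 121 = 455

455


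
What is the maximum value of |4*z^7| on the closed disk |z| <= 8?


Step 1: On |z| = 8, |f(z)| = 4 * |z|^7 = 4 * 8^7
Step 2: By maximum modulus principle, maximum is on boundary.
Step 3: Maximum = 4 * 2097152 = 8388608

8388608


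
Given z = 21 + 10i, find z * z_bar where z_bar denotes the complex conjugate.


Step 1: conj(z) = 21 - 10i
Step 2: z * conj(z) = 21^2 + 10^2
Step 3: = 441 + 100 = 541

541


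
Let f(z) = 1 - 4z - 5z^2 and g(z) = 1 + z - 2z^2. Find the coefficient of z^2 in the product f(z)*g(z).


Step 1: z^2 term in f*g comes from: (1)*(-2z^2) + (-4z)*(z) + (-5z^2)*(1)
Step 2: = -2 - 4 - 5
Step 3: = -11

-11


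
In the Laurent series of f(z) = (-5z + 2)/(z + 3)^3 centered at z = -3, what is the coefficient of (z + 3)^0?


Step 1: Write the numerator in powers of (z + 3): -5z + 2 = -5(z + 3) + (-5*(-3) + 2) = -5(z + 3) + 17
Step 2: Divide by (z + 3)^3: f(z) = 17(z + 3)^(-3) - 5(z + 3)^(-2)
Step 3: This finite sum is the Laurent series of f about z = -3.
Step 4: Only the powers -3 and -2 appear, so the coefficient of (z + 3)^0 = 0

0


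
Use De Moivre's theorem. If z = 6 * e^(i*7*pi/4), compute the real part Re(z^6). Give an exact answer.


Step 1: By De Moivre's theorem, z^6 = 6^6 * e^(i*6*7*pi/4) = 46656 * (cos(21*pi/2) + i*sin(21*pi/2))
Step 2: |z|^6 = 6^6 = 46656
Step 3: Reduce the angle mod 2*pi: 21*pi/2 - 10*pi = pi/2
Step 4: cos(pi/2) = 0
Step 5: Re(z^6) = 46656 * 0 = 0

0


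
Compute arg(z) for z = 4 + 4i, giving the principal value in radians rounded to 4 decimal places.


Step 1: z = 4 + 4i
Step 2: arg(z) = atan2(4, 4)
Step 3: arg(z) = 0.7854

0.7854


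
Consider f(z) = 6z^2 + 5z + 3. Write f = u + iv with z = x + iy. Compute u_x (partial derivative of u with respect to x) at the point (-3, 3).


Step 1: f(z) = 6(x+iy)^2 + 5(x+iy) + 3
Step 2: u = 6(x^2 - y^2) + 5x + 3
Step 3: u_x = 12x + 5
Step 4: At (-3, 3): u_x = -36 + 5 = -31

-31


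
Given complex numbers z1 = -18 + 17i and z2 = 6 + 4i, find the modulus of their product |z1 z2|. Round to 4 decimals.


Step 1: |z1| = sqrt((-18)^2 + 17^2) = sqrt(613)
Step 2: |z2| = sqrt(6^2 + 4^2) = sqrt(52)
Step 3: |z1*z2| = |z1|*|z2| = sqrt(613) * sqrt(52) = sqrt(613 * 52) = sqrt(31876)
Step 4: = 178.5385

178.5385


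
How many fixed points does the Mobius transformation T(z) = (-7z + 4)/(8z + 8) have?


Step 1: Fixed points satisfy T(z) = z
Step 2: 8z^2 + 15z - 4 = 0
Step 3: Discriminant = 15^2 - 4*8*(-4) = 353
Step 4: Number of fixed points = 2

2


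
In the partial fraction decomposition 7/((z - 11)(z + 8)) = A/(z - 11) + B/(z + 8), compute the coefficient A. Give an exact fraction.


Step 1: Multiply both sides by (z - 11) and set z = 11
Step 2: A = 7 / (11 + 8)
Step 3: A = 7 / 19
Step 4: A = 7/19

7/19


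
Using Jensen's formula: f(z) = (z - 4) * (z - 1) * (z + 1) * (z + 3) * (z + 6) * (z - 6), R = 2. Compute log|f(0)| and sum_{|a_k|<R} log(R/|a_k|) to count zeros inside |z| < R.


Jensen's formula: (1/2pi)*integral log|f(Re^it)|dt = log|f(0)| + sum_{|a_k|<R} log(R/|a_k|)
Step 1: f(0) = (-4) * (-1) * 1 * 3 * 6 * (-6) = -432
Step 2: log|f(0)| = log|4| + log|1| + log|-1| + log|-3| + log|-6| + log|6| = 6.0684
Step 3: Zeros inside |z| < 2: 1, -1
Step 4: Jensen sum = log(2/1) + log(2/1) = 1.3863
Step 5: n(R) = number of terms in the Jensen sum = count of zeros inside |z| < 2 = 2

2


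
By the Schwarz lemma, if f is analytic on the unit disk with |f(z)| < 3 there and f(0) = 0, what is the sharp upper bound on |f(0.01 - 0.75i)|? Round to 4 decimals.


Step 1: g = f/3 maps D -> D with g(0) = 0, so by the Schwarz lemma |g(z)| <= |z|, i.e. |f(z)| <= 3|z|; this is sharp (f(z) = 3z).
Step 2: |z0|^2 = 0.01^2 + (-0.75)^2 = 0.5626
Step 3: |z0| = sqrt(0.5626) = 0.750067
Step 4: Best bound = 3 * |z0| = 3 * 0.750067 = 2.2502

2.2502


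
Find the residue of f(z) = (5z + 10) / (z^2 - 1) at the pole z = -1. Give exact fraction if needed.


Step 1: Q(z) = z^2 - 1 = (z + 1)(z - 1)
Step 2: Q'(z) = 2z
Step 3: Q'(-1) = -2, P(-1) = 5
Step 4: Res = P(-1)/Q'(-1) = 5/(-2) = -5/2

-5/2


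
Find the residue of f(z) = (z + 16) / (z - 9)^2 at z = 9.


Step 1: Pole of order 2 at z = 9
Step 2: Res = lim d/dz [(z - 9)^2 * f(z)] as z -> 9
Step 3: (z - 9)^2 * f(z) = z + 16
Step 4: d/dz[z + 16] = 1

1


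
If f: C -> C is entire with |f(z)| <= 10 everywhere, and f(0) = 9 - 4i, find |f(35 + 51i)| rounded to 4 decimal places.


Step 1: By Liouville's theorem, a bounded entire function is constant.
Step 2: f(z) = f(0) = 9 - 4i for all z.
Step 3: |f(w)| = |9 - 4i| = sqrt(81 + 16)
Step 4: = 9.8489

9.8489


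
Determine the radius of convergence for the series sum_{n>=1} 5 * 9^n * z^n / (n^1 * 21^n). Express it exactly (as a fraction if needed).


Step 1: General term a_n = 5 * 9^n / (n^1 * 21^n)
Step 2: By the root test, |a_n|^(1/n) = 5^(1/n) * 9 / (n^(1/n) * 21) -> 9/21 as n -> infinity (since 5^(1/n) -> 1 and n^(1/n) -> 1)
Step 3: R = 1/lim|a_n|^(1/n) = 21/9 = 7/3

7/3


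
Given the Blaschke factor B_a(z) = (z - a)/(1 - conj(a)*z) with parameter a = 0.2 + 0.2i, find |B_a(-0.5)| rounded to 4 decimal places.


Step 1: Numerator z0 - a = -0.5 - (0.2 + 0.2i) = -0.7 - 0.2i
Step 2: Denominator 1 - conj(a)*z0 = 1 - (0.2 - 0.2i)*(-0.5) = 1.1 - 0.1i
Step 3: |z0 - a|^2 = (-0.7)^2 + (-0.2)^2 = 0.53; |1 - conj(a)*z0|^2 = 1.1^2 + (-0.1)^2 = 1.22
Step 4: |B_a(-0.5)| = sqrt(0.53 / 1.22) = sqrt(0.434426)
Step 5: = 0.6591

0.6591


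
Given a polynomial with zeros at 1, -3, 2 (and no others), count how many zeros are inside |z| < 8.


Step 1: Check each root:
  z = 1: |1| = 1 < 8
  z = -3: |-3| = 3 < 8
  z = 2: |2| = 2 < 8
Step 2: Count = 3

3


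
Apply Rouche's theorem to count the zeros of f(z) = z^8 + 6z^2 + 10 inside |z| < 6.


Step 1: On |z| = 6 the three terms have sizes |z^8| = 6^8 = 1679616, |6z^2| = 6*6^2 = 216, |10| = 10
Step 2: The dominant term is g(z) = z^8; let h(z) = 6z^2 + 10 so f = g + h
Step 3: On |z| = 6: |g| = 1679616 and |h| <= 216 + 10 = 226
Step 4: Since 1679616 > 226, |h| < |g| on |z| = 6, so by Rouche f has the same number of zeros as g inside |z| < 6
Step 5: g(z) = z^8 has 8 zeros (all at the origin) inside |z| < 6. Answer = 8

8


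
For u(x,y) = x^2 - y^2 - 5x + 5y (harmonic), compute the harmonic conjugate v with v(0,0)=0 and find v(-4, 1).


Step 1: v_x = -u_y = 2y - 5
Step 2: v_y = u_x = 2x - 5
Step 3: v = 2xy - 5x - 5y + C
Step 4: v(0,0) = 0 => C = 0
Step 5: v(-4, 1) = 7

7


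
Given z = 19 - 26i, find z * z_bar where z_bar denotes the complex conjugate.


Step 1: conj(z) = 19 + 26i
Step 2: z * conj(z) = 19^2 + (-26)^2
Step 3: = 361 + 676 = 1037

1037


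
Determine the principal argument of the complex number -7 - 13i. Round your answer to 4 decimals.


Step 1: z = -7 - 13i
Step 2: arg(z) = atan2(-13, -7)
Step 3: arg(z) = -2.0647

-2.0647


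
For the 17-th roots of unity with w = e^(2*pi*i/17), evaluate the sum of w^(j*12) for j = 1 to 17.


Step 1: The sum sum_{j=1}^{n} w^(k*j) equals n if n | k, else 0.
Step 2: Here n = 17, k = 12
Step 3: Does n divide k? 17 | 12 -> False
Step 4: Sum = 0

0


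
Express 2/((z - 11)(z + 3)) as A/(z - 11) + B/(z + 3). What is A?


Step 1: Multiply both sides by (z - 11) and set z = 11
Step 2: A = 2 / (11 + 3)
Step 3: A = 2 / 14
Step 4: A = 1/7

1/7


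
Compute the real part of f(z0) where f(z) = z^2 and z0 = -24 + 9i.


Step 1: z0 = -24 + 9i
Step 2: z0^2 = (-24)^2 - 9^2 - 432i
Step 3: real part = 576 - 81 = 495

495


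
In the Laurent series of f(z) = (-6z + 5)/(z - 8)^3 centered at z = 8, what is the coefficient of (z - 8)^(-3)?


Step 1: Write the numerator in powers of (z - 8): -6z + 5 = -6(z - 8) + (-6*8 + 5) = -6(z - 8) - 43
Step 2: Divide by (z - 8)^3: f(z) = -43(z - 8)^(-3) - 6(z - 8)^(-2)
Step 3: This finite sum is the Laurent series of f about z = 8.
Step 4: Coefficient of (z - 8)^(-3) = -6*8 + 5 = -43

-43


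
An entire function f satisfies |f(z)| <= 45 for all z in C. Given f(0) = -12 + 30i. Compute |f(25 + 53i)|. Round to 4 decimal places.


Step 1: By Liouville's theorem, a bounded entire function is constant.
Step 2: f(z) = f(0) = -12 + 30i for all z.
Step 3: |f(w)| = |-12 + 30i| = sqrt(144 + 900)
Step 4: = 32.311

32.311


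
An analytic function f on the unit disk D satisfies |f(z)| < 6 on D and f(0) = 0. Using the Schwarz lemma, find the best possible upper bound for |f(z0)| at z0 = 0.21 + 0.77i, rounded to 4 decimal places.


Step 1: g = f/6 maps D -> D with g(0) = 0, so by the Schwarz lemma |g(z)| <= |z|, i.e. |f(z)| <= 6|z|; this is sharp (f(z) = 6z).
Step 2: |z0|^2 = 0.21^2 + 0.77^2 = 0.637
Step 3: |z0| = sqrt(0.637) = 0.798123
Step 4: Best bound = 6 * |z0| = 6 * 0.798123 = 4.7887

4.7887


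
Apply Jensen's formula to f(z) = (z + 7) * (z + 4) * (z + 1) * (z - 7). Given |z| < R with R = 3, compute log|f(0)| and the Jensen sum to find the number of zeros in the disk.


Jensen's formula: (1/2pi)*integral log|f(Re^it)|dt = log|f(0)| + sum_{|a_k|<R} log(R/|a_k|)
Step 1: f(0) = 7 * 4 * 1 * (-7) = -196
Step 2: log|f(0)| = log|-7| + log|-4| + log|-1| + log|7| = 5.2781
Step 3: Zeros inside |z| < 3: -1
Step 4: Jensen sum = log(3/1) = 1.0986
Step 5: n(R) = number of terms in the Jensen sum = count of zeros inside |z| < 3 = 1

1


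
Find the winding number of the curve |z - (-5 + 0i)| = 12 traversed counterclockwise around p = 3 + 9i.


Step 1: Center c = (-5, 0), radius = 12
Step 2: |p - c|^2 = 8^2 + 9^2 = 145
Step 3: r^2 = 144
Step 4: |p-c| > r so winding number = 0

0


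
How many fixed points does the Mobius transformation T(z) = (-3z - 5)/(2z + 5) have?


Step 1: Fixed points satisfy T(z) = z
Step 2: 2z^2 + 8z + 5 = 0
Step 3: Discriminant = 8^2 - 4*2*5 = 24
Step 4: Number of fixed points = 2

2


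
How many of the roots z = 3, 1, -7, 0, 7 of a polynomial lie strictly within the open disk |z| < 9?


Step 1: Check each root:
  z = 3: |3| = 3 < 9
  z = 1: |1| = 1 < 9
  z = -7: |-7| = 7 < 9
  z = 0: |0| = 0 < 9
  z = 7: |7| = 7 < 9
Step 2: Count = 5

5


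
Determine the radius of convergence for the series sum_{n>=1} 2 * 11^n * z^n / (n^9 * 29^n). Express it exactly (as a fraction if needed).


Step 1: General term a_n = 2 * 11^n / (n^9 * 29^n)
Step 2: By the root test, |a_n|^(1/n) = 2^(1/n) * 11 / (n^(9/n) * 29) -> 11/29 as n -> infinity (since 2^(1/n) -> 1 and n^(9/n) -> 1)
Step 3: R = 1/lim|a_n|^(1/n) = 29/11

29/11


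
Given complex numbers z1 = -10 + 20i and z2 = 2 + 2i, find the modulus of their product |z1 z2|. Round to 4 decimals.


Step 1: |z1| = sqrt((-10)^2 + 20^2) = sqrt(500)
Step 2: |z2| = sqrt(2^2 + 2^2) = sqrt(8)
Step 3: |z1*z2| = |z1|*|z2| = sqrt(500) * sqrt(8) = sqrt(500 * 8) = sqrt(4000)
Step 4: = 63.2456

63.2456


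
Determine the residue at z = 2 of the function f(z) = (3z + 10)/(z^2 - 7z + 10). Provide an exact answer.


Step 1: Q(z) = z^2 - 7z + 10 = (z - 2)(z - 5)
Step 2: Q'(z) = 2z - 7
Step 3: Q'(2) = -3, P(2) = 16
Step 4: Res = P(2)/Q'(2) = 16/(-3) = -16/3

-16/3


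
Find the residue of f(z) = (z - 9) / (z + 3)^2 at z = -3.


Step 1: Pole of order 2 at z = -3
Step 2: Res = lim d/dz [(z + 3)^2 * f(z)] as z -> -3
Step 3: (z + 3)^2 * f(z) = z - 9
Step 4: d/dz[z - 9] = 1

1


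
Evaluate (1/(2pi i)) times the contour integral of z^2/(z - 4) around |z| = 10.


Step 1: f(z) = z^2, a = 4 is inside |z| = 10
Step 2: By Cauchy integral formula: (1/(2pi*i)) * integral = f(a)
Step 3: f(4) = 4^2 = 16

16


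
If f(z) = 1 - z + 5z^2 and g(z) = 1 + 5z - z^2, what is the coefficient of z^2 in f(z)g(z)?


Step 1: z^2 term in f*g comes from: (1)*(-z^2) + (-z)*(5z) + (5z^2)*(1)
Step 2: = -1 - 5 + 5
Step 3: = -1

-1


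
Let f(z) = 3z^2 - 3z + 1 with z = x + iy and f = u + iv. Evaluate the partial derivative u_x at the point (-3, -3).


Step 1: f(z) = 3(x+iy)^2 - 3(x+iy) + 1
Step 2: u = 3(x^2 - y^2) - 3x + 1
Step 3: u_x = 6x - 3
Step 4: At (-3, -3): u_x = -18 - 3 = -21

-21


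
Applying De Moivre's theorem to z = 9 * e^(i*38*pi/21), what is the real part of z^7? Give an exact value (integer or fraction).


Step 1: By De Moivre's theorem, z^7 = 9^7 * e^(i*7*38*pi/21) = 4782969 * (cos(38*pi/3) + i*sin(38*pi/3))
Step 2: |z|^7 = 9^7 = 4782969
Step 3: Reduce the angle mod 2*pi: 38*pi/3 - 12*pi = 2*pi/3
Step 4: cos(2*pi/3) = -1/2
Step 5: Re(z^7) = 4782969 * (-1/2) = -4782969/2

-4782969/2


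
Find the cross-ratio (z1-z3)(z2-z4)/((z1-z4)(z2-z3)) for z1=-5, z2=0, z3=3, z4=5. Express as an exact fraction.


Step 1: (z1-z3)(z2-z4) = (-8) * (-5) = 40
Step 2: (z1-z4)(z2-z3) = (-10) * (-3) = 30
Step 3: Cross-ratio = 40/30 = 4/3

4/3


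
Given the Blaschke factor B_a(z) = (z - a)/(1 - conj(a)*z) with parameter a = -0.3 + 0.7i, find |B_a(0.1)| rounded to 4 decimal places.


Step 1: Numerator z0 - a = 0.1 - (-0.3 + 0.7i) = 0.4 - 0.7i
Step 2: Denominator 1 - conj(a)*z0 = 1 - (-0.3 - 0.7i)*0.1 = 1.03 + 0.07i
Step 3: |z0 - a|^2 = 0.4^2 + (-0.7)^2 = 0.65; |1 - conj(a)*z0|^2 = 1.03^2 + 0.07^2 = 1.0658
Step 4: |B_a(0.1)| = sqrt(0.65 / 1.0658) = sqrt(0.609871)
Step 5: = 0.7809

0.7809


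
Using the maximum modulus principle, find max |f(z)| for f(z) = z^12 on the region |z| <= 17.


Step 1: On |z| = 17, |f(z)| = |z|^12 = 17^12
Step 2: By maximum modulus principle, maximum is on boundary.
Step 3: Maximum = 582622237229761 = 582622237229761

582622237229761


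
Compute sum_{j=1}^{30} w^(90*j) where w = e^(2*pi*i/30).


Step 1: The sum sum_{j=1}^{n} w^(k*j) equals n if n | k, else 0.
Step 2: Here n = 30, k = 90
Step 3: Does n divide k? 30 | 90 -> True
Step 4: Sum = 30

30


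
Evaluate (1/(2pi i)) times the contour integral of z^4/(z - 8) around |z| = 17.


Step 1: f(z) = z^4, a = 8 is inside |z| = 17
Step 2: By Cauchy integral formula: (1/(2pi*i)) * integral = f(a)
Step 3: f(8) = 8^4 = 4096

4096


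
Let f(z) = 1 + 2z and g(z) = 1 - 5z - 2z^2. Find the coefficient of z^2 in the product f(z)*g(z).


Step 1: z^2 term in f*g comes from: (1)*(-2z^2) + (2z)*(-5z) + (0)*(1)
Step 2: = -2 - 10 + 0
Step 3: = -12

-12


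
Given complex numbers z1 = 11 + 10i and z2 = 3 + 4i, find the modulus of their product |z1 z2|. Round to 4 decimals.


Step 1: |z1| = sqrt(11^2 + 10^2) = sqrt(221)
Step 2: |z2| = sqrt(3^2 + 4^2) = sqrt(25)
Step 3: |z1*z2| = |z1|*|z2| = sqrt(221) * sqrt(25) = sqrt(221 * 25) = sqrt(5525)
Step 4: = 74.3303

74.3303


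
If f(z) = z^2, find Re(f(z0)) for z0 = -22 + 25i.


Step 1: z0 = -22 + 25i
Step 2: z0^2 = (-22)^2 - 25^2 - 1100i
Step 3: real part = 484 - 625 = -141

-141


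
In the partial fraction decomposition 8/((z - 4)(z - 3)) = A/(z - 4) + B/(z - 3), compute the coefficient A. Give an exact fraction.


Step 1: Multiply both sides by (z - 4) and set z = 4
Step 2: A = 8 / (4 - 3)
Step 3: A = 8 / 1
Step 4: A = 8

8


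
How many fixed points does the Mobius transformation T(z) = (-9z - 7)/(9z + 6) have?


Step 1: Fixed points satisfy T(z) = z
Step 2: 9z^2 + 15z + 7 = 0
Step 3: Discriminant = 15^2 - 4*9*7 = -27
Step 4: Number of fixed points = 2

2


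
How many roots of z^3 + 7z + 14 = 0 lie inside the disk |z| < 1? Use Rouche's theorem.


Step 1: On |z| = 1 the three terms have sizes |z^3| = 1^3 = 1, |7z| = 7*1 = 7, |14| = 14
Step 2: The dominant term is g(z) = 14; let h(z) = z^3 + 7z so f = g + h
Step 3: On |z| = 1: |g| = 14 and |h| <= 1 + 7 = 8
Step 4: Since 14 > 8, |h| < |g| on |z| = 1, so by Rouche f has the same number of zeros as g inside |z| < 1
Step 5: g(z) = 14 is a nonzero constant with no zeros inside |z| < 1. Answer = 0

0


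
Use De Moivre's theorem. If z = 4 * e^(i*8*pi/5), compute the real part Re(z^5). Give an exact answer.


Step 1: By De Moivre's theorem, z^5 = 4^5 * e^(i*5*8*pi/5) = 1024 * (cos(8*pi) + i*sin(8*pi))
Step 2: |z|^5 = 4^5 = 1024
Step 3: Reduce the angle mod 2*pi: 8*pi - 8*pi = 0
Step 4: cos(0) = 1
Step 5: Re(z^5) = 1024 * 1 = 1024

1024


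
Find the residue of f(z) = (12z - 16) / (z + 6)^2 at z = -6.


Step 1: Pole of order 2 at z = -6
Step 2: Res = lim d/dz [(z + 6)^2 * f(z)] as z -> -6
Step 3: (z + 6)^2 * f(z) = 12z - 16
Step 4: d/dz[12z - 16] = 12

12


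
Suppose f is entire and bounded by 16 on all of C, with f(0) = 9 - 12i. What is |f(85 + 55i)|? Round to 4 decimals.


Step 1: By Liouville's theorem, a bounded entire function is constant.
Step 2: f(z) = f(0) = 9 - 12i for all z.
Step 3: |f(w)| = |9 - 12i| = sqrt(81 + 144)
Step 4: = 15.0

15.0


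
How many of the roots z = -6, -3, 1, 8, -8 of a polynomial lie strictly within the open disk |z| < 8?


Step 1: Check each root:
  z = -6: |-6| = 6 < 8
  z = -3: |-3| = 3 < 8
  z = 1: |1| = 1 < 8
  z = 8: |8| = 8 >= 8
  z = -8: |-8| = 8 >= 8
Step 2: Count = 3

3


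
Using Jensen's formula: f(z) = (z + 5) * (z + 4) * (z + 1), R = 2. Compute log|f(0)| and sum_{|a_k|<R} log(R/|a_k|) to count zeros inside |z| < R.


Jensen's formula: (1/2pi)*integral log|f(Re^it)|dt = log|f(0)| + sum_{|a_k|<R} log(R/|a_k|)
Step 1: f(0) = 5 * 4 * 1 = 20
Step 2: log|f(0)| = log|-5| + log|-4| + log|-1| = 2.9957
Step 3: Zeros inside |z| < 2: -1
Step 4: Jensen sum = log(2/1) = 0.6931
Step 5: n(R) = number of terms in the Jensen sum = count of zeros inside |z| < 2 = 1

1


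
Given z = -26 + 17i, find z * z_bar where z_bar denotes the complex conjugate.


Step 1: conj(z) = -26 - 17i
Step 2: z * conj(z) = (-26)^2 + 17^2
Step 3: = 676 + 289 = 965

965


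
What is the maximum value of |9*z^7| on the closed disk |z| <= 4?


Step 1: On |z| = 4, |f(z)| = 9 * |z|^7 = 9 * 4^7
Step 2: By maximum modulus principle, maximum is on boundary.
Step 3: Maximum = 9 * 16384 = 147456

147456


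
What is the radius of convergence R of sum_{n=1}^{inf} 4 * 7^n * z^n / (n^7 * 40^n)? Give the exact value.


Step 1: General term a_n = 4 * 7^n / (n^7 * 40^n)
Step 2: By the root test, |a_n|^(1/n) = 4^(1/n) * 7 / (n^(7/n) * 40) -> 7/40 as n -> infinity (since 4^(1/n) -> 1 and n^(7/n) -> 1)
Step 3: R = 1/lim|a_n|^(1/n) = 40/7

40/7


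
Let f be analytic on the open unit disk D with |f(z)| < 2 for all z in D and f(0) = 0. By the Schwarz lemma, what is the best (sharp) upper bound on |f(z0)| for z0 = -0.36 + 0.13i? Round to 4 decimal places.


Step 1: g = f/2 maps D -> D with g(0) = 0, so by the Schwarz lemma |g(z)| <= |z|, i.e. |f(z)| <= 2|z|; this is sharp (f(z) = 2z).
Step 2: |z0|^2 = (-0.36)^2 + 0.13^2 = 0.1465
Step 3: |z0| = sqrt(0.1465) = 0.382753
Step 4: Best bound = 2 * |z0| = 2 * 0.382753 = 0.7655

0.7655


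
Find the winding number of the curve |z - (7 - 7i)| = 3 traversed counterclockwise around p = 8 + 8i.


Step 1: Center c = (7, -7), radius = 3
Step 2: |p - c|^2 = 1^2 + 15^2 = 226
Step 3: r^2 = 9
Step 4: |p-c| > r so winding number = 0

0


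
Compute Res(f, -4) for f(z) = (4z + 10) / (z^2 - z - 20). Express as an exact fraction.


Step 1: Q(z) = z^2 - z - 20 = (z + 4)(z - 5)
Step 2: Q'(z) = 2z - 1
Step 3: Q'(-4) = -9, P(-4) = -6
Step 4: Res = P(-4)/Q'(-4) = -6/(-9) = 2/3

2/3


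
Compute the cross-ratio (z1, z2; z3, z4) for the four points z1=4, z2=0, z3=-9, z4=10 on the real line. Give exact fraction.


Step 1: (z1-z3)(z2-z4) = 13 * (-10) = -130
Step 2: (z1-z4)(z2-z3) = (-6) * 9 = -54
Step 3: Cross-ratio = 130/54 = 65/27

65/27


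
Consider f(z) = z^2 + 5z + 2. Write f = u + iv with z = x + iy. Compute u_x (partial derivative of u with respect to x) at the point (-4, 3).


Step 1: f(z) = (x+iy)^2 + 5(x+iy) + 2
Step 2: u = (x^2 - y^2) + 5x + 2
Step 3: u_x = 2x + 5
Step 4: At (-4, 3): u_x = -8 + 5 = -3

-3


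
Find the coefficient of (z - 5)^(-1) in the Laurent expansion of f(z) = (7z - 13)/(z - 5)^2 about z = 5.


Step 1: Write the numerator in powers of (z - 5): 7z - 13 = 7(z - 5) + (7*5 - 13) = 7(z - 5) + 22
Step 2: Divide by (z - 5)^2: f(z) = 22(z - 5)^(-2) + 7(z - 5)^(-1)
Step 3: This finite sum is the Laurent series of f about z = 5.
Step 4: Coefficient of (z - 5)^(-1) = coefficient of (z - 5) in the re-centred numerator = 7

7


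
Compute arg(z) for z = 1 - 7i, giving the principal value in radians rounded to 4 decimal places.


Step 1: z = 1 - 7i
Step 2: arg(z) = atan2(-7, 1)
Step 3: arg(z) = -1.4289

-1.4289


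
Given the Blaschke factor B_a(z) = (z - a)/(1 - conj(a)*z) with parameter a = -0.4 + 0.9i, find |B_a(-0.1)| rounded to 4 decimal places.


Step 1: Numerator z0 - a = -0.1 - (-0.4 + 0.9i) = 0.3 - 0.9i
Step 2: Denominator 1 - conj(a)*z0 = 1 - (-0.4 - 0.9i)*(-0.1) = 0.96 - 0.09i
Step 3: |z0 - a|^2 = 0.3^2 + (-0.9)^2 = 0.9; |1 - conj(a)*z0|^2 = 0.96^2 + (-0.09)^2 = 0.9297
Step 4: |B_a(-0.1)| = sqrt(0.9 / 0.9297) = sqrt(0.968054)
Step 5: = 0.9839

0.9839


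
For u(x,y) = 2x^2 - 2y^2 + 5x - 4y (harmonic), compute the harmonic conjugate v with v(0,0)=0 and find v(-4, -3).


Step 1: v_x = -u_y = 4y + 4
Step 2: v_y = u_x = 4x + 5
Step 3: v = 4xy + 4x + 5y + C
Step 4: v(0,0) = 0 => C = 0
Step 5: v(-4, -3) = 17

17


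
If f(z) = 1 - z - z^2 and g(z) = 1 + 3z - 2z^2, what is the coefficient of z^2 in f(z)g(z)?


Step 1: z^2 term in f*g comes from: (1)*(-2z^2) + (-z)*(3z) + (-z^2)*(1)
Step 2: = -2 - 3 - 1
Step 3: = -6

-6


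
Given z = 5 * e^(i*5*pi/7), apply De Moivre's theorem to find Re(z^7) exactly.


Step 1: By De Moivre's theorem, z^7 = 5^7 * e^(i*7*5*pi/7) = 78125 * (cos(5*pi) + i*sin(5*pi))
Step 2: |z|^7 = 5^7 = 78125
Step 3: Reduce the angle mod 2*pi: 5*pi - 4*pi = pi
Step 4: cos(pi) = -1
Step 5: Re(z^7) = 78125 * (-1) = -78125

-78125


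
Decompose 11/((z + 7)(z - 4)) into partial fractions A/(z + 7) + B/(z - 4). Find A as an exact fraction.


Step 1: Multiply both sides by (z + 7) and set z = -7
Step 2: A = 11 / (-7 - 4)
Step 3: A = 11 / (-11)
Step 4: A = -1

-1


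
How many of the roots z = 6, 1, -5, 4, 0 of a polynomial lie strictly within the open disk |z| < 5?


Step 1: Check each root:
  z = 6: |6| = 6 >= 5
  z = 1: |1| = 1 < 5
  z = -5: |-5| = 5 >= 5
  z = 4: |4| = 4 < 5
  z = 0: |0| = 0 < 5
Step 2: Count = 3

3


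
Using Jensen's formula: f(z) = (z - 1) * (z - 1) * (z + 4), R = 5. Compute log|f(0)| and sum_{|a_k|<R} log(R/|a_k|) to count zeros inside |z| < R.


Jensen's formula: (1/2pi)*integral log|f(Re^it)|dt = log|f(0)| + sum_{|a_k|<R} log(R/|a_k|)
Step 1: f(0) = (-1) * (-1) * 4 = 4
Step 2: log|f(0)| = log|1| + log|1| + log|-4| = 1.3863
Step 3: Zeros inside |z| < 5: 1, 1, -4
Step 4: Jensen sum = log(5/1) + log(5/1) + log(5/4) = 3.442
Step 5: n(R) = number of terms in the Jensen sum = count of zeros inside |z| < 5 = 3

3


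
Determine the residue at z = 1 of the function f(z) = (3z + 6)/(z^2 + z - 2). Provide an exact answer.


Step 1: Q(z) = z^2 + z - 2 = (z - 1)(z + 2)
Step 2: Q'(z) = 2z + 1
Step 3: Q'(1) = 3, P(1) = 9
Step 4: Res = P(1)/Q'(1) = 9/3 = 3

3


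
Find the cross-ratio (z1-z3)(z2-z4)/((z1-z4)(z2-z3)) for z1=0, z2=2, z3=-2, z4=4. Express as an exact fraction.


Step 1: (z1-z3)(z2-z4) = 2 * (-2) = -4
Step 2: (z1-z4)(z2-z3) = (-4) * 4 = -16
Step 3: Cross-ratio = 4/16 = 1/4

1/4


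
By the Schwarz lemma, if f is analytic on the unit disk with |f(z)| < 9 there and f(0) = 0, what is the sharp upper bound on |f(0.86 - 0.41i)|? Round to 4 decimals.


Step 1: g = f/9 maps D -> D with g(0) = 0, so by the Schwarz lemma |g(z)| <= |z|, i.e. |f(z)| <= 9|z|; this is sharp (f(z) = 9z).
Step 2: |z0|^2 = 0.86^2 + (-0.41)^2 = 0.9077
Step 3: |z0| = sqrt(0.9077) = 0.952733
Step 4: Best bound = 9 * |z0| = 9 * 0.952733 = 8.5746

8.5746


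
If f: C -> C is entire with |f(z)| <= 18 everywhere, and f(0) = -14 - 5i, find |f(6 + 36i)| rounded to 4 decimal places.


Step 1: By Liouville's theorem, a bounded entire function is constant.
Step 2: f(z) = f(0) = -14 - 5i for all z.
Step 3: |f(w)| = |-14 - 5i| = sqrt(196 + 25)
Step 4: = 14.8661

14.8661


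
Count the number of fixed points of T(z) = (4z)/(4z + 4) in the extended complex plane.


Step 1: Fixed points satisfy T(z) = z
Step 2: 4z^2 = 0
Step 3: Discriminant = 0^2 - 4*4*0 = 0
Step 4: Number of fixed points = 1

1


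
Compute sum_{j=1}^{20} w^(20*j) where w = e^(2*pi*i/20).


Step 1: The sum sum_{j=1}^{n} w^(k*j) equals n if n | k, else 0.
Step 2: Here n = 20, k = 20
Step 3: Does n divide k? 20 | 20 -> True
Step 4: Sum = 20

20


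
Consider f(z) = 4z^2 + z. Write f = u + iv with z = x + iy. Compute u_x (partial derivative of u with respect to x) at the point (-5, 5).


Step 1: f(z) = 4(x+iy)^2 + (x+iy) + 0
Step 2: u = 4(x^2 - y^2) + x + 0
Step 3: u_x = 8x + 1
Step 4: At (-5, 5): u_x = -40 + 1 = -39

-39


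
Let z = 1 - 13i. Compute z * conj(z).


Step 1: conj(z) = 1 + 13i
Step 2: z * conj(z) = 1^2 + (-13)^2
Step 3: = 1 + 169 = 170

170


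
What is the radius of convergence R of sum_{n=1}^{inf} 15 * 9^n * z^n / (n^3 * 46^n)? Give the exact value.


Step 1: General term a_n = 15 * 9^n / (n^3 * 46^n)
Step 2: By the root test, |a_n|^(1/n) = 15^(1/n) * 9 / (n^(3/n) * 46) -> 9/46 as n -> infinity (since 15^(1/n) -> 1 and n^(3/n) -> 1)
Step 3: R = 1/lim|a_n|^(1/n) = 46/9

46/9


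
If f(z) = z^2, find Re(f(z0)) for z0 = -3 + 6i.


Step 1: z0 = -3 + 6i
Step 2: z0^2 = (-3)^2 - 6^2 - 36i
Step 3: real part = 9 - 36 = -27

-27


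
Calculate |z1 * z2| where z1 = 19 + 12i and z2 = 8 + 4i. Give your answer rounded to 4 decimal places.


Step 1: |z1| = sqrt(19^2 + 12^2) = sqrt(505)
Step 2: |z2| = sqrt(8^2 + 4^2) = sqrt(80)
Step 3: |z1*z2| = |z1|*|z2| = sqrt(505) * sqrt(80) = sqrt(505 * 80) = sqrt(40400)
Step 4: = 200.9975

200.9975


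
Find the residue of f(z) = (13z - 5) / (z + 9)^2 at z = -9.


Step 1: Pole of order 2 at z = -9
Step 2: Res = lim d/dz [(z + 9)^2 * f(z)] as z -> -9
Step 3: (z + 9)^2 * f(z) = 13z - 5
Step 4: d/dz[13z - 5] = 13

13


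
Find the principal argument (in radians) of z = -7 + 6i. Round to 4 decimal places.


Step 1: z = -7 + 6i
Step 2: arg(z) = atan2(6, -7)
Step 3: arg(z) = 2.433

2.433


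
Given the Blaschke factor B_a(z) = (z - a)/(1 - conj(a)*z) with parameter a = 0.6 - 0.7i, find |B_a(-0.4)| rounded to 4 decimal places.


Step 1: Numerator z0 - a = -0.4 - (0.6 - 0.7i) = -1 + 0.7i
Step 2: Denominator 1 - conj(a)*z0 = 1 - (0.6 + 0.7i)*(-0.4) = 1.24 + 0.28i
Step 3: |z0 - a|^2 = (-1)^2 + 0.7^2 = 1.49; |1 - conj(a)*z0|^2 = 1.24^2 + 0.28^2 = 1.616
Step 4: |B_a(-0.4)| = sqrt(1.49 / 1.616) = sqrt(0.92203)
Step 5: = 0.9602

0.9602


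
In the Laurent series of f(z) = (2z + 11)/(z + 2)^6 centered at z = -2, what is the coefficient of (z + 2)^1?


Step 1: Write the numerator in powers of (z + 2): 2z + 11 = 2(z + 2) + (2*(-2) + 11) = 2(z + 2) + 7
Step 2: Divide by (z + 2)^6: f(z) = 7(z + 2)^(-6) + 2(z + 2)^(-5)
Step 3: This finite sum is the Laurent series of f about z = -2.
Step 4: Only the powers -6 and -5 appear, so the coefficient of (z + 2)^1 = 0

0


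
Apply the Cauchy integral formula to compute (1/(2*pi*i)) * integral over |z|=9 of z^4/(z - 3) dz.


Step 1: f(z) = z^4, a = 3 is inside |z| = 9
Step 2: By Cauchy integral formula: (1/(2pi*i)) * integral = f(a)
Step 3: f(3) = 3^4 = 81

81


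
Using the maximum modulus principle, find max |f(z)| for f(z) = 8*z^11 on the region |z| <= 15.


Step 1: On |z| = 15, |f(z)| = 8 * |z|^11 = 8 * 15^11
Step 2: By maximum modulus principle, maximum is on boundary.
Step 3: Maximum = 8 * 8649755859375 = 69198046875000

69198046875000


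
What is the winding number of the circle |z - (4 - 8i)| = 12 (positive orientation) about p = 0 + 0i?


Step 1: Center c = (4, -8), radius = 12
Step 2: |p - c|^2 = (-4)^2 + 8^2 = 80
Step 3: r^2 = 144
Step 4: |p-c| < r so winding number = 1

1


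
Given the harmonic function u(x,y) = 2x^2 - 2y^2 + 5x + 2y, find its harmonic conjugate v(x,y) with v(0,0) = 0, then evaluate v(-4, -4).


Step 1: v_x = -u_y = 4y - 2
Step 2: v_y = u_x = 4x + 5
Step 3: v = 4xy - 2x + 5y + C
Step 4: v(0,0) = 0 => C = 0
Step 5: v(-4, -4) = 52

52


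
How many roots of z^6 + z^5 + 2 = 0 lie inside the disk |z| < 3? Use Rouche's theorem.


Step 1: On |z| = 3 the three terms have sizes |z^6| = 3^6 = 729, |z^5| = 3^5 = 243, |2| = 2
Step 2: The dominant term is g(z) = z^6; let h(z) = z^5 + 2 so f = g + h
Step 3: On |z| = 3: |g| = 729 and |h| <= 243 + 2 = 245
Step 4: Since 729 > 245, |h| < |g| on |z| = 3, so by Rouche f has the same number of zeros as g inside |z| < 3
Step 5: g(z) = z^6 has 6 zeros (all at the origin) inside |z| < 3. Answer = 6

6


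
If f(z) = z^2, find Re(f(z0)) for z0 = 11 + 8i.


Step 1: z0 = 11 + 8i
Step 2: z0^2 = 11^2 - 8^2 + 176i
Step 3: real part = 121 - 64 = 57

57


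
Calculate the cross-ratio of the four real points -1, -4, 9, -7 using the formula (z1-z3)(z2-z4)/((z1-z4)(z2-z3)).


Step 1: (z1-z3)(z2-z4) = (-10) * 3 = -30
Step 2: (z1-z4)(z2-z3) = 6 * (-13) = -78
Step 3: Cross-ratio = 30/78 = 5/13

5/13


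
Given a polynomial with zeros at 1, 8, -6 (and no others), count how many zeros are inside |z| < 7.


Step 1: Check each root:
  z = 1: |1| = 1 < 7
  z = 8: |8| = 8 >= 7
  z = -6: |-6| = 6 < 7
Step 2: Count = 2

2


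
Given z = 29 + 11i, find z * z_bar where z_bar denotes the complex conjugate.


Step 1: conj(z) = 29 - 11i
Step 2: z * conj(z) = 29^2 + 11^2
Step 3: = 841 + 121 = 962

962


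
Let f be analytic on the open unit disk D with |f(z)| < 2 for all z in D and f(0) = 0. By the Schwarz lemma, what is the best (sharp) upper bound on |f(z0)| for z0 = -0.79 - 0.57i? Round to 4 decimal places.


Step 1: g = f/2 maps D -> D with g(0) = 0, so by the Schwarz lemma |g(z)| <= |z|, i.e. |f(z)| <= 2|z|; this is sharp (f(z) = 2z).
Step 2: |z0|^2 = (-0.79)^2 + (-0.57)^2 = 0.949
Step 3: |z0| = sqrt(0.949) = 0.974166
Step 4: Best bound = 2 * |z0| = 2 * 0.974166 = 1.9483

1.9483


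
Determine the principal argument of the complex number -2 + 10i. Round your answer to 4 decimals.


Step 1: z = -2 + 10i
Step 2: arg(z) = atan2(10, -2)
Step 3: arg(z) = 1.7682

1.7682


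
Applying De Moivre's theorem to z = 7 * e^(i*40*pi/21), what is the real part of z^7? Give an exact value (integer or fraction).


Step 1: By De Moivre's theorem, z^7 = 7^7 * e^(i*7*40*pi/21) = 823543 * (cos(40*pi/3) + i*sin(40*pi/3))
Step 2: |z|^7 = 7^7 = 823543
Step 3: Reduce the angle mod 2*pi: 40*pi/3 - 12*pi = 4*pi/3
Step 4: cos(4*pi/3) = -1/2
Step 5: Re(z^7) = 823543 * (-1/2) = -823543/2

-823543/2


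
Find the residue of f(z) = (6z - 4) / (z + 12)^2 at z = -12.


Step 1: Pole of order 2 at z = -12
Step 2: Res = lim d/dz [(z + 12)^2 * f(z)] as z -> -12
Step 3: (z + 12)^2 * f(z) = 6z - 4
Step 4: d/dz[6z - 4] = 6

6


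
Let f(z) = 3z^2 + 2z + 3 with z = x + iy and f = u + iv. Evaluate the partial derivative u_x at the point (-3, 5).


Step 1: f(z) = 3(x+iy)^2 + 2(x+iy) + 3
Step 2: u = 3(x^2 - y^2) + 2x + 3
Step 3: u_x = 6x + 2
Step 4: At (-3, 5): u_x = -18 + 2 = -16

-16


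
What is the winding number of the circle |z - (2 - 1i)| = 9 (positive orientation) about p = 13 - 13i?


Step 1: Center c = (2, -1), radius = 9
Step 2: |p - c|^2 = 11^2 + (-12)^2 = 265
Step 3: r^2 = 81
Step 4: |p-c| > r so winding number = 0

0


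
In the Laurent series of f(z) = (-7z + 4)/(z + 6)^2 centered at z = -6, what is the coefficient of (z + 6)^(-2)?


Step 1: Write the numerator in powers of (z + 6): -7z + 4 = -7(z + 6) + (-7*(-6) + 4) = -7(z + 6) + 46
Step 2: Divide by (z + 6)^2: f(z) = 46(z + 6)^(-2) - 7(z + 6)^(-1)
Step 3: This finite sum is the Laurent series of f about z = -6.
Step 4: Coefficient of (z + 6)^(-2) = -7*(-6) + 4 = 46

46


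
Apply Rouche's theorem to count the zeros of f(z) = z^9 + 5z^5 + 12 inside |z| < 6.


Step 1: On |z| = 6 the three terms have sizes |z^9| = 6^9 = 10077696, |5z^5| = 5*6^5 = 38880, |12| = 12
Step 2: The dominant term is g(z) = z^9; let h(z) = 5z^5 + 12 so f = g + h
Step 3: On |z| = 6: |g| = 10077696 and |h| <= 38880 + 12 = 38892
Step 4: Since 10077696 > 38892, |h| < |g| on |z| = 6, so by Rouche f has the same number of zeros as g inside |z| < 6
Step 5: g(z) = z^9 has 9 zeros (all at the origin) inside |z| < 6. Answer = 9

9


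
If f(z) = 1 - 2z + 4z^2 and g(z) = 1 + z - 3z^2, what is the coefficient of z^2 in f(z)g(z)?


Step 1: z^2 term in f*g comes from: (1)*(-3z^2) + (-2z)*(z) + (4z^2)*(1)
Step 2: = -3 - 2 + 4
Step 3: = -1

-1


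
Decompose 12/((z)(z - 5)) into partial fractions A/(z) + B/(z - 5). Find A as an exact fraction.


Step 1: Multiply both sides by (z) and set z = 0
Step 2: A = 12 / (0 - 5)
Step 3: A = 12 / (-5)
Step 4: A = -12/5

-12/5


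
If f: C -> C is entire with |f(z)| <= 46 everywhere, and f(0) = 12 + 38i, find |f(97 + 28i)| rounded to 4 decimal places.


Step 1: By Liouville's theorem, a bounded entire function is constant.
Step 2: f(z) = f(0) = 12 + 38i for all z.
Step 3: |f(w)| = |12 + 38i| = sqrt(144 + 1444)
Step 4: = 39.8497

39.8497


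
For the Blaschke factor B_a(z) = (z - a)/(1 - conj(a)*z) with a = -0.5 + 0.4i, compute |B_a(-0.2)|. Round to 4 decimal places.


Step 1: Numerator z0 - a = -0.2 - (-0.5 + 0.4i) = 0.3 - 0.4i
Step 2: Denominator 1 - conj(a)*z0 = 1 - (-0.5 - 0.4i)*(-0.2) = 0.9 - 0.08i
Step 3: |z0 - a|^2 = 0.3^2 + (-0.4)^2 = 0.25; |1 - conj(a)*z0|^2 = 0.9^2 + (-0.08)^2 = 0.8164
Step 4: |B_a(-0.2)| = sqrt(0.25 / 0.8164) = sqrt(0.306222)
Step 5: = 0.5534

0.5534


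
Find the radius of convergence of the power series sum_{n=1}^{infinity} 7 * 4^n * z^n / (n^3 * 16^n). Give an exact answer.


Step 1: General term a_n = 7 * 4^n / (n^3 * 16^n)
Step 2: By the root test, |a_n|^(1/n) = 7^(1/n) * 4 / (n^(3/n) * 16) -> 4/16 as n -> infinity (since 7^(1/n) -> 1 and n^(3/n) -> 1)
Step 3: R = 1/lim|a_n|^(1/n) = 16/4 = 4

4


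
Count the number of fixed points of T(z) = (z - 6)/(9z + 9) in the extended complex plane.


Step 1: Fixed points satisfy T(z) = z
Step 2: 9z^2 + 8z + 6 = 0
Step 3: Discriminant = 8^2 - 4*9*6 = -152
Step 4: Number of fixed points = 2

2


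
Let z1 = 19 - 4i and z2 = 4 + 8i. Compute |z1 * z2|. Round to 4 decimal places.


Step 1: |z1| = sqrt(19^2 + (-4)^2) = sqrt(377)
Step 2: |z2| = sqrt(4^2 + 8^2) = sqrt(80)
Step 3: |z1*z2| = |z1|*|z2| = sqrt(377) * sqrt(80) = sqrt(377 * 80) = sqrt(30160)
Step 4: = 173.6663

173.6663


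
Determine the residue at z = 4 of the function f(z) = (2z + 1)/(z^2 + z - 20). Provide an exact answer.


Step 1: Q(z) = z^2 + z - 20 = (z - 4)(z + 5)
Step 2: Q'(z) = 2z + 1
Step 3: Q'(4) = 9, P(4) = 9
Step 4: Res = P(4)/Q'(4) = 9/9 = 1

1


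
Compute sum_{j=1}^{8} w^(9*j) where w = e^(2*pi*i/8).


Step 1: The sum sum_{j=1}^{n} w^(k*j) equals n if n | k, else 0.
Step 2: Here n = 8, k = 9
Step 3: Does n divide k? 8 | 9 -> False
Step 4: Sum = 0

0


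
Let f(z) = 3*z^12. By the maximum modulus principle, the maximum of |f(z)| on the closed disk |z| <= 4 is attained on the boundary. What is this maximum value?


Step 1: On |z| = 4, |f(z)| = 3 * |z|^12 = 3 * 4^12
Step 2: By maximum modulus principle, maximum is on boundary.
Step 3: Maximum = 3 * 16777216 = 50331648

50331648


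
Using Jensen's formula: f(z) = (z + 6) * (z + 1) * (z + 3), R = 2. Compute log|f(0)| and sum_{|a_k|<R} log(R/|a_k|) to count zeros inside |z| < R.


Jensen's formula: (1/2pi)*integral log|f(Re^it)|dt = log|f(0)| + sum_{|a_k|<R} log(R/|a_k|)
Step 1: f(0) = 6 * 1 * 3 = 18
Step 2: log|f(0)| = log|-6| + log|-1| + log|-3| = 2.8904
Step 3: Zeros inside |z| < 2: -1
Step 4: Jensen sum = log(2/1) = 0.6931
Step 5: n(R) = number of terms in the Jensen sum = count of zeros inside |z| < 2 = 1

1


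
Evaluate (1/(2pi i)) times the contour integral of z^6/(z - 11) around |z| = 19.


Step 1: f(z) = z^6, a = 11 is inside |z| = 19
Step 2: By Cauchy integral formula: (1/(2pi*i)) * integral = f(a)
Step 3: f(11) = 11^6 = 1771561

1771561


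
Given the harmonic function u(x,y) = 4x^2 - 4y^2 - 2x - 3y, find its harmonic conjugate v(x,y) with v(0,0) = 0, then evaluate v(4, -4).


Step 1: v_x = -u_y = 8y + 3
Step 2: v_y = u_x = 8x - 2
Step 3: v = 8xy + 3x - 2y + C
Step 4: v(0,0) = 0 => C = 0
Step 5: v(4, -4) = -108

-108


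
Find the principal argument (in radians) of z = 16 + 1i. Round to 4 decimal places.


Step 1: z = 16 + 1i
Step 2: arg(z) = atan2(1, 16)
Step 3: arg(z) = 0.0624

0.0624


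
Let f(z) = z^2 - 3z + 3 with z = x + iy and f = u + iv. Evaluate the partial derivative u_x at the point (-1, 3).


Step 1: f(z) = (x+iy)^2 - 3(x+iy) + 3
Step 2: u = (x^2 - y^2) - 3x + 3
Step 3: u_x = 2x - 3
Step 4: At (-1, 3): u_x = -2 - 3 = -5

-5


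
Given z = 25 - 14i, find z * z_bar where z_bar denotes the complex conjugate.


Step 1: conj(z) = 25 + 14i
Step 2: z * conj(z) = 25^2 + (-14)^2
Step 3: = 625 + 196 = 821

821


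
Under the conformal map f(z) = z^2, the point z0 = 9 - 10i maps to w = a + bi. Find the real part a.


Step 1: z0 = 9 - 10i
Step 2: z0^2 = 9^2 - (-10)^2 - 180i
Step 3: real part = 81 - 100 = -19

-19


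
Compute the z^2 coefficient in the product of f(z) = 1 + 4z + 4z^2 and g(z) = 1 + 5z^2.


Step 1: z^2 term in f*g comes from: (1)*(5z^2) + (4z)*(0) + (4z^2)*(1)
Step 2: = 5 + 0 + 4
Step 3: = 9

9


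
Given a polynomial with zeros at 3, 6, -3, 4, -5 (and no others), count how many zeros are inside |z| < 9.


Step 1: Check each root:
  z = 3: |3| = 3 < 9
  z = 6: |6| = 6 < 9
  z = -3: |-3| = 3 < 9
  z = 4: |4| = 4 < 9
  z = -5: |-5| = 5 < 9
Step 2: Count = 5

5


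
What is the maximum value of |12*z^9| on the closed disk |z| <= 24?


Step 1: On |z| = 24, |f(z)| = 12 * |z|^9 = 12 * 24^9
Step 2: By maximum modulus principle, maximum is on boundary.
Step 3: Maximum = 12 * 2641807540224 = 31701690482688

31701690482688


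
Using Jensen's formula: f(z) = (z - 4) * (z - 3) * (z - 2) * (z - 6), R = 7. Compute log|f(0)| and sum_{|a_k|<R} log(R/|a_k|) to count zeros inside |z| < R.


Jensen's formula: (1/2pi)*integral log|f(Re^it)|dt = log|f(0)| + sum_{|a_k|<R} log(R/|a_k|)
Step 1: f(0) = (-4) * (-3) * (-2) * (-6) = 144
Step 2: log|f(0)| = log|4| + log|3| + log|2| + log|6| = 4.9698
Step 3: Zeros inside |z| < 7: 4, 3, 2, 6
Step 4: Jensen sum = log(7/4) + log(7/3) + log(7/2) + log(7/6) = 2.8138
Step 5: n(R) = number of terms in the Jensen sum = count of zeros inside |z| < 7 = 4

4


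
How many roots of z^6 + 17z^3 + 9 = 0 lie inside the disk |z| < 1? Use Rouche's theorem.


Step 1: On |z| = 1 the three terms have sizes |z^6| = 1^6 = 1, |17z^3| = 17*1^3 = 17, |9| = 9
Step 2: The dominant term is g(z) = 17z^3; let h(z) = z^6 + 9 so f = g + h
Step 3: On |z| = 1: |g| = 17 and |h| <= 1 + 9 = 10
Step 4: Since 17 > 10, |h| < |g| on |z| = 1, so by Rouche f has the same number of zeros as g inside |z| < 1
Step 5: g(z) = 17z^3 has 3 zeros (at the origin, multiplicity 3) inside |z| < 1. Answer = 3

3


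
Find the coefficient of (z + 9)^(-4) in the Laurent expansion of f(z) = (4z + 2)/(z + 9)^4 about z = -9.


Step 1: Write the numerator in powers of (z + 9): 4z + 2 = 4(z + 9) + (4*(-9) + 2) = 4(z + 9) - 34
Step 2: Divide by (z + 9)^4: f(z) = -34(z + 9)^(-4) + 4(z + 9)^(-3)
Step 3: This finite sum is the Laurent series of f about z = -9.
Step 4: Coefficient of (z + 9)^(-4) = 4*(-9) + 2 = -34

-34
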